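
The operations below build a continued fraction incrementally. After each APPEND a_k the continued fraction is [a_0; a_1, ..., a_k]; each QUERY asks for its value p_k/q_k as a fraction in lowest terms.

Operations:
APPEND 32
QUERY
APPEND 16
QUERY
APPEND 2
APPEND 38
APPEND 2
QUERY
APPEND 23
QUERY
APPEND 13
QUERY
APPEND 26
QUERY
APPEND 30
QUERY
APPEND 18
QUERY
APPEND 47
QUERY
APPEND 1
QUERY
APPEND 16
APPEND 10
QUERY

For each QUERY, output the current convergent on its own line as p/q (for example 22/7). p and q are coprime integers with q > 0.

APPEND 32: p_0 = 32·1 + 0 = 32, q_0 = 32·0 + 1 = 1 → 32/1
APPEND 16: p_1 = 16·32 + 1 = 513, q_1 = 16·1 + 0 = 16 → 513/16
APPEND 2: p_2 = 2·513 + 32 = 1058, q_2 = 2·16 + 1 = 33 → 1058/33
APPEND 38: p_3 = 38·1058 + 513 = 40717, q_3 = 38·33 + 16 = 1270 → 40717/1270
APPEND 2: p_4 = 2·40717 + 1058 = 82492, q_4 = 2·1270 + 33 = 2573 → 82492/2573
APPEND 23: p_5 = 23·82492 + 40717 = 1938033, q_5 = 23·2573 + 1270 = 60449 → 1938033/60449
APPEND 13: p_6 = 13·1938033 + 82492 = 25276921, q_6 = 13·60449 + 2573 = 788410 → 25276921/788410
APPEND 26: p_7 = 26·25276921 + 1938033 = 659137979, q_7 = 26·788410 + 60449 = 20559109 → 659137979/20559109
APPEND 30: p_8 = 30·659137979 + 25276921 = 19799416291, q_8 = 30·20559109 + 788410 = 617561680 → 19799416291/617561680
APPEND 18: p_9 = 18·19799416291 + 659137979 = 357048631217, q_9 = 18·617561680 + 20559109 = 11136669349 → 357048631217/11136669349
APPEND 47: p_10 = 47·357048631217 + 19799416291 = 16801085083490, q_10 = 47·11136669349 + 617561680 = 524041021083 → 16801085083490/524041021083
APPEND 1: p_11 = 1·16801085083490 + 357048631217 = 17158133714707, q_11 = 1·524041021083 + 11136669349 = 535177690432 → 17158133714707/535177690432
APPEND 16: p_12 = 16·17158133714707 + 16801085083490 = 291331224518802, q_12 = 16·535177690432 + 524041021083 = 9086884067995 → 291331224518802/9086884067995
APPEND 10: p_13 = 10·291331224518802 + 17158133714707 = 2930470378902727, q_13 = 10·9086884067995 + 535177690432 = 91404018370382 → 2930470378902727/91404018370382

32/1
513/16
82492/2573
1938033/60449
25276921/788410
659137979/20559109
19799416291/617561680
357048631217/11136669349
16801085083490/524041021083
17158133714707/535177690432
2930470378902727/91404018370382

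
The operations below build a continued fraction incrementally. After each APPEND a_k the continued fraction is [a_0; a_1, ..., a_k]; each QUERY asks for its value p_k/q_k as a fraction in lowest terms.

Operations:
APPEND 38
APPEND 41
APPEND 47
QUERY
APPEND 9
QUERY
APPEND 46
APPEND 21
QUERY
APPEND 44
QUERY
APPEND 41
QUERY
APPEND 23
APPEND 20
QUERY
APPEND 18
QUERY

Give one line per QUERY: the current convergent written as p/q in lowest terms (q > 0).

APPEND 38: p_0 = 38·1 + 0 = 38, q_0 = 38·0 + 1 = 1 → 38/1
APPEND 41: p_1 = 41·38 + 1 = 1559, q_1 = 41·1 + 0 = 41 → 1559/41
APPEND 47: p_2 = 47·1559 + 38 = 73311, q_2 = 47·41 + 1 = 1928 → 73311/1928
APPEND 9: p_3 = 9·73311 + 1559 = 661358, q_3 = 9·1928 + 41 = 17393 → 661358/17393
APPEND 46: p_4 = 46·661358 + 73311 = 30495779, q_4 = 46·17393 + 1928 = 802006 → 30495779/802006
APPEND 21: p_5 = 21·30495779 + 661358 = 641072717, q_5 = 21·802006 + 17393 = 16859519 → 641072717/16859519
APPEND 44: p_6 = 44·641072717 + 30495779 = 28237695327, q_6 = 44·16859519 + 802006 = 742620842 → 28237695327/742620842
APPEND 41: p_7 = 41·28237695327 + 641072717 = 1158386581124, q_7 = 41·742620842 + 16859519 = 30464314041 → 1158386581124/30464314041
APPEND 23: p_8 = 23·1158386581124 + 28237695327 = 26671129061179, q_8 = 23·30464314041 + 742620842 = 701421843785 → 26671129061179/701421843785
APPEND 20: p_9 = 20·26671129061179 + 1158386581124 = 534580967804704, q_9 = 20·701421843785 + 30464314041 = 14058901189741 → 534580967804704/14058901189741
APPEND 18: p_10 = 18·534580967804704 + 26671129061179 = 9649128549545851, q_10 = 18·14058901189741 + 701421843785 = 253761643259123 → 9649128549545851/253761643259123

73311/1928
661358/17393
641072717/16859519
28237695327/742620842
1158386581124/30464314041
534580967804704/14058901189741
9649128549545851/253761643259123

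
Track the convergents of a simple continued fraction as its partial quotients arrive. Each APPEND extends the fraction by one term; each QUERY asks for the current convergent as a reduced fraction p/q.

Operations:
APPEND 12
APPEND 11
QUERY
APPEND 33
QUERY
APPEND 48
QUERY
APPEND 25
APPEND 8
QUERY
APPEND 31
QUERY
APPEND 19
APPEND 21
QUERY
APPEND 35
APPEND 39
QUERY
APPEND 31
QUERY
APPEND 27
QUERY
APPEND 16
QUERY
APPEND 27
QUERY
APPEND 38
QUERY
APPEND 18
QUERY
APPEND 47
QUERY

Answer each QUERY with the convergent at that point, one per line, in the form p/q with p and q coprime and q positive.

APPEND 12: p_0 = 12·1 + 0 = 12, q_0 = 12·0 + 1 = 1 → 12/1
APPEND 11: p_1 = 11·12 + 1 = 133, q_1 = 11·1 + 0 = 11 → 133/11
APPEND 33: p_2 = 33·133 + 12 = 4401, q_2 = 33·11 + 1 = 364 → 4401/364
APPEND 48: p_3 = 48·4401 + 133 = 211381, q_3 = 48·364 + 11 = 17483 → 211381/17483
APPEND 25: p_4 = 25·211381 + 4401 = 5288926, q_4 = 25·17483 + 364 = 437439 → 5288926/437439
APPEND 8: p_5 = 8·5288926 + 211381 = 42522789, q_5 = 8·437439 + 17483 = 3516995 → 42522789/3516995
APPEND 31: p_6 = 31·42522789 + 5288926 = 1323495385, q_6 = 31·3516995 + 437439 = 109464284 → 1323495385/109464284
APPEND 19: p_7 = 19·1323495385 + 42522789 = 25188935104, q_7 = 19·109464284 + 3516995 = 2083338391 → 25188935104/2083338391
APPEND 21: p_8 = 21·25188935104 + 1323495385 = 530291132569, q_8 = 21·2083338391 + 109464284 = 43859570495 → 530291132569/43859570495
APPEND 35: p_9 = 35·530291132569 + 25188935104 = 18585378575019, q_9 = 35·43859570495 + 2083338391 = 1537168305716 → 18585378575019/1537168305716
APPEND 39: p_10 = 39·18585378575019 + 530291132569 = 725360055558310, q_10 = 39·1537168305716 + 43859570495 = 59993423493419 → 725360055558310/59993423493419
APPEND 31: p_11 = 31·725360055558310 + 18585378575019 = 22504747100882629, q_11 = 31·59993423493419 + 1537168305716 = 1861333296601705 → 22504747100882629/1861333296601705
APPEND 27: p_12 = 27·22504747100882629 + 725360055558310 = 608353531779389293, q_12 = 27·1861333296601705 + 59993423493419 = 50315992431739454 → 608353531779389293/50315992431739454
APPEND 16: p_13 = 16·608353531779389293 + 22504747100882629 = 9756161255571111317, q_13 = 16·50315992431739454 + 1861333296601705 = 806917212204432969 → 9756161255571111317/806917212204432969
APPEND 27: p_14 = 27·9756161255571111317 + 608353531779389293 = 264024707432199394852, q_14 = 27·806917212204432969 + 50315992431739454 = 21837080721951429617 → 264024707432199394852/21837080721951429617
APPEND 38: p_15 = 38·264024707432199394852 + 9756161255571111317 = 10042695043679148115693, q_15 = 38·21837080721951429617 + 806917212204432969 = 830615984646358758415 → 10042695043679148115693/830615984646358758415
APPEND 18: p_16 = 18·10042695043679148115693 + 264024707432199394852 = 181032535493656865477326, q_16 = 18·830615984646358758415 + 21837080721951429617 = 14972924804356409081087 → 181032535493656865477326/14972924804356409081087
APPEND 47: p_17 = 47·181032535493656865477326 + 10042695043679148115693 = 8518571863245551825550015, q_17 = 47·14972924804356409081087 + 830615984646358758415 = 704558081789397585569504 → 8518571863245551825550015/704558081789397585569504

133/11
4401/364
211381/17483
42522789/3516995
1323495385/109464284
530291132569/43859570495
725360055558310/59993423493419
22504747100882629/1861333296601705
608353531779389293/50315992431739454
9756161255571111317/806917212204432969
264024707432199394852/21837080721951429617
10042695043679148115693/830615984646358758415
181032535493656865477326/14972924804356409081087
8518571863245551825550015/704558081789397585569504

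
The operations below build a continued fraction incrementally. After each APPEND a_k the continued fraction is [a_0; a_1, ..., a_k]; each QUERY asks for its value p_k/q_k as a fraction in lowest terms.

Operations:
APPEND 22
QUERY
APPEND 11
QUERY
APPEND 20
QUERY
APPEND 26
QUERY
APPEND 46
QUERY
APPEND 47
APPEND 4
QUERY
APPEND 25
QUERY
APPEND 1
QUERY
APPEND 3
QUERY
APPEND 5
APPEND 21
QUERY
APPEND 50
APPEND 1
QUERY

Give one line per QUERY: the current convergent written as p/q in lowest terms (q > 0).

22/1
243/11
4882/221
127175/5757
5854932/265043
1107090848/50116155
27952580179/1265366653
29059671027/1315482808
115131593260/5211815077
12814201977127/580077537130
654129018470804/29611328951823

APPEND 22: p_0 = 22·1 + 0 = 22, q_0 = 22·0 + 1 = 1 → 22/1
APPEND 11: p_1 = 11·22 + 1 = 243, q_1 = 11·1 + 0 = 11 → 243/11
APPEND 20: p_2 = 20·243 + 22 = 4882, q_2 = 20·11 + 1 = 221 → 4882/221
APPEND 26: p_3 = 26·4882 + 243 = 127175, q_3 = 26·221 + 11 = 5757 → 127175/5757
APPEND 46: p_4 = 46·127175 + 4882 = 5854932, q_4 = 46·5757 + 221 = 265043 → 5854932/265043
APPEND 47: p_5 = 47·5854932 + 127175 = 275308979, q_5 = 47·265043 + 5757 = 12462778 → 275308979/12462778
APPEND 4: p_6 = 4·275308979 + 5854932 = 1107090848, q_6 = 4·12462778 + 265043 = 50116155 → 1107090848/50116155
APPEND 25: p_7 = 25·1107090848 + 275308979 = 27952580179, q_7 = 25·50116155 + 12462778 = 1265366653 → 27952580179/1265366653
APPEND 1: p_8 = 1·27952580179 + 1107090848 = 29059671027, q_8 = 1·1265366653 + 50116155 = 1315482808 → 29059671027/1315482808
APPEND 3: p_9 = 3·29059671027 + 27952580179 = 115131593260, q_9 = 3·1315482808 + 1265366653 = 5211815077 → 115131593260/5211815077
APPEND 5: p_10 = 5·115131593260 + 29059671027 = 604717637327, q_10 = 5·5211815077 + 1315482808 = 27374558193 → 604717637327/27374558193
APPEND 21: p_11 = 21·604717637327 + 115131593260 = 12814201977127, q_11 = 21·27374558193 + 5211815077 = 580077537130 → 12814201977127/580077537130
APPEND 50: p_12 = 50·12814201977127 + 604717637327 = 641314816493677, q_12 = 50·580077537130 + 27374558193 = 29031251414693 → 641314816493677/29031251414693
APPEND 1: p_13 = 1·641314816493677 + 12814201977127 = 654129018470804, q_13 = 1·29031251414693 + 580077537130 = 29611328951823 → 654129018470804/29611328951823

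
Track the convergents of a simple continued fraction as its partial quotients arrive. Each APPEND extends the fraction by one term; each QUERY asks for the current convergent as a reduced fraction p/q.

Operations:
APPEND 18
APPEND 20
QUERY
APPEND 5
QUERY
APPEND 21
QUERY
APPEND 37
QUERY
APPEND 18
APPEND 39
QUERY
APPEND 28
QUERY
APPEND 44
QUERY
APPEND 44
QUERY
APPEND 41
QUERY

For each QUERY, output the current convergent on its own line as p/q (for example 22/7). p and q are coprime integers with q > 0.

361/20
1823/101
38644/2141
1431651/79318
1007957769/55844053
28248625894/1565063349
1243947497105/68918631409
54761938498514/3033984845345
2246483425936179/124462297290554

APPEND 18: p_0 = 18·1 + 0 = 18, q_0 = 18·0 + 1 = 1 → 18/1
APPEND 20: p_1 = 20·18 + 1 = 361, q_1 = 20·1 + 0 = 20 → 361/20
APPEND 5: p_2 = 5·361 + 18 = 1823, q_2 = 5·20 + 1 = 101 → 1823/101
APPEND 21: p_3 = 21·1823 + 361 = 38644, q_3 = 21·101 + 20 = 2141 → 38644/2141
APPEND 37: p_4 = 37·38644 + 1823 = 1431651, q_4 = 37·2141 + 101 = 79318 → 1431651/79318
APPEND 18: p_5 = 18·1431651 + 38644 = 25808362, q_5 = 18·79318 + 2141 = 1429865 → 25808362/1429865
APPEND 39: p_6 = 39·25808362 + 1431651 = 1007957769, q_6 = 39·1429865 + 79318 = 55844053 → 1007957769/55844053
APPEND 28: p_7 = 28·1007957769 + 25808362 = 28248625894, q_7 = 28·55844053 + 1429865 = 1565063349 → 28248625894/1565063349
APPEND 44: p_8 = 44·28248625894 + 1007957769 = 1243947497105, q_8 = 44·1565063349 + 55844053 = 68918631409 → 1243947497105/68918631409
APPEND 44: p_9 = 44·1243947497105 + 28248625894 = 54761938498514, q_9 = 44·68918631409 + 1565063349 = 3033984845345 → 54761938498514/3033984845345
APPEND 41: p_10 = 41·54761938498514 + 1243947497105 = 2246483425936179, q_10 = 41·3033984845345 + 68918631409 = 124462297290554 → 2246483425936179/124462297290554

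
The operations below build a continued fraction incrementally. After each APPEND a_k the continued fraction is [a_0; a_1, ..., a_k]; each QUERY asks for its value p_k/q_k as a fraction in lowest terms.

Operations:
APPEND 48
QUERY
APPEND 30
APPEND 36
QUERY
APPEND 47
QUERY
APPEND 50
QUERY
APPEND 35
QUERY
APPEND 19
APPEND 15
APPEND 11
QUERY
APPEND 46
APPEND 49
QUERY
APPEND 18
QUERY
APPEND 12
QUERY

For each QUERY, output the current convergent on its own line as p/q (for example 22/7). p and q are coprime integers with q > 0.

APPEND 48: p_0 = 48·1 + 0 = 48, q_0 = 48·0 + 1 = 1 → 48/1
APPEND 30: p_1 = 30·48 + 1 = 1441, q_1 = 30·1 + 0 = 30 → 1441/30
APPEND 36: p_2 = 36·1441 + 48 = 51924, q_2 = 36·30 + 1 = 1081 → 51924/1081
APPEND 47: p_3 = 47·51924 + 1441 = 2441869, q_3 = 47·1081 + 30 = 50837 → 2441869/50837
APPEND 50: p_4 = 50·2441869 + 51924 = 122145374, q_4 = 50·50837 + 1081 = 2542931 → 122145374/2542931
APPEND 35: p_5 = 35·122145374 + 2441869 = 4277529959, q_5 = 35·2542931 + 50837 = 89053422 → 4277529959/89053422
APPEND 19: p_6 = 19·4277529959 + 122145374 = 81395214595, q_6 = 19·89053422 + 2542931 = 1694557949 → 81395214595/1694557949
APPEND 15: p_7 = 15·81395214595 + 4277529959 = 1225205748884, q_7 = 15·1694557949 + 89053422 = 25507422657 → 1225205748884/25507422657
APPEND 11: p_8 = 11·1225205748884 + 81395214595 = 13558658452319, q_8 = 11·25507422657 + 1694557949 = 282276207176 → 13558658452319/282276207176
APPEND 46: p_9 = 46·13558658452319 + 1225205748884 = 624923494555558, q_9 = 46·282276207176 + 25507422657 = 13010212952753 → 624923494555558/13010212952753
APPEND 49: p_10 = 49·624923494555558 + 13558658452319 = 30634809891674661, q_10 = 49·13010212952753 + 282276207176 = 637782710892073 → 30634809891674661/637782710892073
APPEND 18: p_11 = 18·30634809891674661 + 624923494555558 = 552051501544699456, q_11 = 18·637782710892073 + 13010212952753 = 11493099009010067 → 552051501544699456/11493099009010067
APPEND 12: p_12 = 12·552051501544699456 + 30634809891674661 = 6655252828428068133, q_12 = 12·11493099009010067 + 637782710892073 = 138554970819012877 → 6655252828428068133/138554970819012877

48/1
51924/1081
2441869/50837
122145374/2542931
4277529959/89053422
13558658452319/282276207176
30634809891674661/637782710892073
552051501544699456/11493099009010067
6655252828428068133/138554970819012877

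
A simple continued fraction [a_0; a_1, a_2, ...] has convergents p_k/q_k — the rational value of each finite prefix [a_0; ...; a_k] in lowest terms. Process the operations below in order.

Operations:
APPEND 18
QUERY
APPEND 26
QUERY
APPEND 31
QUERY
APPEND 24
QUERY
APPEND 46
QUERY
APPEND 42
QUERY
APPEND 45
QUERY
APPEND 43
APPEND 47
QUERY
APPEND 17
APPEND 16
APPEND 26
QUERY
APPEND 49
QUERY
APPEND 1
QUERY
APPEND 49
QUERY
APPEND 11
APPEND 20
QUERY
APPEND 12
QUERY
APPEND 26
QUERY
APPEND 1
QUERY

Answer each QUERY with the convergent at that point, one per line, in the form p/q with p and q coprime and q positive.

APPEND 18: p_0 = 18·1 + 0 = 18, q_0 = 18·0 + 1 = 1 → 18/1
APPEND 26: p_1 = 26·18 + 1 = 469, q_1 = 26·1 + 0 = 26 → 469/26
APPEND 31: p_2 = 31·469 + 18 = 14557, q_2 = 31·26 + 1 = 807 → 14557/807
APPEND 24: p_3 = 24·14557 + 469 = 349837, q_3 = 24·807 + 26 = 19394 → 349837/19394
APPEND 46: p_4 = 46·349837 + 14557 = 16107059, q_4 = 46·19394 + 807 = 892931 → 16107059/892931
APPEND 42: p_5 = 42·16107059 + 349837 = 676846315, q_5 = 42·892931 + 19394 = 37522496 → 676846315/37522496
APPEND 45: p_6 = 45·676846315 + 16107059 = 30474191234, q_6 = 45·37522496 + 892931 = 1689405251 → 30474191234/1689405251
APPEND 43: p_7 = 43·30474191234 + 676846315 = 1311067069377, q_7 = 43·1689405251 + 37522496 = 72681948289 → 1311067069377/72681948289
APPEND 47: p_8 = 47·1311067069377 + 30474191234 = 61650626451953, q_8 = 47·72681948289 + 1689405251 = 3417740974834 → 61650626451953/3417740974834
APPEND 17: p_9 = 17·61650626451953 + 1311067069377 = 1049371716752578, q_9 = 17·3417740974834 + 72681948289 = 58174278520467 → 1049371716752578/58174278520467
APPEND 16: p_10 = 16·1049371716752578 + 61650626451953 = 16851598094493201, q_10 = 16·58174278520467 + 3417740974834 = 934206197302306 → 16851598094493201/934206197302306
APPEND 26: p_11 = 26·16851598094493201 + 1049371716752578 = 439190922173575804, q_11 = 26·934206197302306 + 58174278520467 = 24347535408380423 → 439190922173575804/24347535408380423
APPEND 49: p_12 = 49·439190922173575804 + 16851598094493201 = 21537206784599707597, q_12 = 49·24347535408380423 + 934206197302306 = 1193963441207943033 → 21537206784599707597/1193963441207943033
APPEND 1: p_13 = 1·21537206784599707597 + 439190922173575804 = 21976397706773283401, q_13 = 1·1193963441207943033 + 24347535408380423 = 1218310976616323456 → 21976397706773283401/1218310976616323456
APPEND 49: p_14 = 49·21976397706773283401 + 21537206784599707597 = 1098380694416490594246, q_14 = 49·1218310976616323456 + 1193963441207943033 = 60891201295407792377 → 1098380694416490594246/60891201295407792377
APPEND 11: p_15 = 11·1098380694416490594246 + 21976397706773283401 = 12104164036288169820107, q_15 = 11·60891201295407792377 + 1218310976616323456 = 671021525226102039603 → 12104164036288169820107/671021525226102039603
APPEND 20: p_16 = 20·12104164036288169820107 + 1098380694416490594246 = 243181661420179886996386, q_16 = 20·671021525226102039603 + 60891201295407792377 = 13481321705817448584437 → 243181661420179886996386/13481321705817448584437
APPEND 12: p_17 = 12·243181661420179886996386 + 12104164036288169820107 = 2930284101078446813776739, q_17 = 12·13481321705817448584437 + 671021525226102039603 = 162446881995035485052847 → 2930284101078446813776739/162446881995035485052847
APPEND 26: p_18 = 26·2930284101078446813776739 + 243181661420179886996386 = 76430568289459797045191600, q_18 = 26·162446881995035485052847 + 13481321705817448584437 = 4237100253576740059958459 → 76430568289459797045191600/4237100253576740059958459
APPEND 1: p_19 = 1·76430568289459797045191600 + 2930284101078446813776739 = 79360852390538243858968339, q_19 = 1·4237100253576740059958459 + 162446881995035485052847 = 4399547135571775545011306 → 79360852390538243858968339/4399547135571775545011306

18/1
469/26
14557/807
349837/19394
16107059/892931
676846315/37522496
30474191234/1689405251
61650626451953/3417740974834
439190922173575804/24347535408380423
21537206784599707597/1193963441207943033
21976397706773283401/1218310976616323456
1098380694416490594246/60891201295407792377
243181661420179886996386/13481321705817448584437
2930284101078446813776739/162446881995035485052847
76430568289459797045191600/4237100253576740059958459
79360852390538243858968339/4399547135571775545011306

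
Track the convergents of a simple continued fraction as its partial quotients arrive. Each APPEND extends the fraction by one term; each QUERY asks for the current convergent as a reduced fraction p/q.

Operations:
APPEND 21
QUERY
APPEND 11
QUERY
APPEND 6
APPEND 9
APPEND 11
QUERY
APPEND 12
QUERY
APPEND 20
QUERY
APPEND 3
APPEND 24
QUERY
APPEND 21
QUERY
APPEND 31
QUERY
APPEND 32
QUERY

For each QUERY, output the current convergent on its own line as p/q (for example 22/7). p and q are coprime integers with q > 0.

21/1
232/11
143852/6821
1739173/82466
34927312/1656141
2591433928/122877477
54526633597/2585477906
1692917075435/80272692563
54227873047517/2571311639922

APPEND 21: p_0 = 21·1 + 0 = 21, q_0 = 21·0 + 1 = 1 → 21/1
APPEND 11: p_1 = 11·21 + 1 = 232, q_1 = 11·1 + 0 = 11 → 232/11
APPEND 6: p_2 = 6·232 + 21 = 1413, q_2 = 6·11 + 1 = 67 → 1413/67
APPEND 9: p_3 = 9·1413 + 232 = 12949, q_3 = 9·67 + 11 = 614 → 12949/614
APPEND 11: p_4 = 11·12949 + 1413 = 143852, q_4 = 11·614 + 67 = 6821 → 143852/6821
APPEND 12: p_5 = 12·143852 + 12949 = 1739173, q_5 = 12·6821 + 614 = 82466 → 1739173/82466
APPEND 20: p_6 = 20·1739173 + 143852 = 34927312, q_6 = 20·82466 + 6821 = 1656141 → 34927312/1656141
APPEND 3: p_7 = 3·34927312 + 1739173 = 106521109, q_7 = 3·1656141 + 82466 = 5050889 → 106521109/5050889
APPEND 24: p_8 = 24·106521109 + 34927312 = 2591433928, q_8 = 24·5050889 + 1656141 = 122877477 → 2591433928/122877477
APPEND 21: p_9 = 21·2591433928 + 106521109 = 54526633597, q_9 = 21·122877477 + 5050889 = 2585477906 → 54526633597/2585477906
APPEND 31: p_10 = 31·54526633597 + 2591433928 = 1692917075435, q_10 = 31·2585477906 + 122877477 = 80272692563 → 1692917075435/80272692563
APPEND 32: p_11 = 32·1692917075435 + 54526633597 = 54227873047517, q_11 = 32·80272692563 + 2585477906 = 2571311639922 → 54227873047517/2571311639922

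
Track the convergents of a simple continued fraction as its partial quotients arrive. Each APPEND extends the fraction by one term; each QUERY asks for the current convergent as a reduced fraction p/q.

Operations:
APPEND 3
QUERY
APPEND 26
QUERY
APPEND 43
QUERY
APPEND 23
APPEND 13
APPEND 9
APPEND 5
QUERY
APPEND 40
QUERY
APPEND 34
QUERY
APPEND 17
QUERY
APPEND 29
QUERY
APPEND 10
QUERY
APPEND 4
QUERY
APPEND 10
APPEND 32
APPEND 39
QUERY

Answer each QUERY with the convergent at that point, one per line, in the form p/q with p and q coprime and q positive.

3/1
79/26
3400/1119
47358637/15586563
1903613002/626512625
64770200705/21317015813
1102997024987/363015781446
32051683925328/10548774677747
321619836278267/105850762558916
1318531029038396/433951824913411
16921578438333618967/5569190016776212503

APPEND 3: p_0 = 3·1 + 0 = 3, q_0 = 3·0 + 1 = 1 → 3/1
APPEND 26: p_1 = 26·3 + 1 = 79, q_1 = 26·1 + 0 = 26 → 79/26
APPEND 43: p_2 = 43·79 + 3 = 3400, q_2 = 43·26 + 1 = 1119 → 3400/1119
APPEND 23: p_3 = 23·3400 + 79 = 78279, q_3 = 23·1119 + 26 = 25763 → 78279/25763
APPEND 13: p_4 = 13·78279 + 3400 = 1021027, q_4 = 13·25763 + 1119 = 336038 → 1021027/336038
APPEND 9: p_5 = 9·1021027 + 78279 = 9267522, q_5 = 9·336038 + 25763 = 3050105 → 9267522/3050105
APPEND 5: p_6 = 5·9267522 + 1021027 = 47358637, q_6 = 5·3050105 + 336038 = 15586563 → 47358637/15586563
APPEND 40: p_7 = 40·47358637 + 9267522 = 1903613002, q_7 = 40·15586563 + 3050105 = 626512625 → 1903613002/626512625
APPEND 34: p_8 = 34·1903613002 + 47358637 = 64770200705, q_8 = 34·626512625 + 15586563 = 21317015813 → 64770200705/21317015813
APPEND 17: p_9 = 17·64770200705 + 1903613002 = 1102997024987, q_9 = 17·21317015813 + 626512625 = 363015781446 → 1102997024987/363015781446
APPEND 29: p_10 = 29·1102997024987 + 64770200705 = 32051683925328, q_10 = 29·363015781446 + 21317015813 = 10548774677747 → 32051683925328/10548774677747
APPEND 10: p_11 = 10·32051683925328 + 1102997024987 = 321619836278267, q_11 = 10·10548774677747 + 363015781446 = 105850762558916 → 321619836278267/105850762558916
APPEND 4: p_12 = 4·321619836278267 + 32051683925328 = 1318531029038396, q_12 = 4·105850762558916 + 10548774677747 = 433951824913411 → 1318531029038396/433951824913411
APPEND 10: p_13 = 10·1318531029038396 + 321619836278267 = 13506930126662227, q_13 = 10·433951824913411 + 105850762558916 = 4445369011693026 → 13506930126662227/4445369011693026
APPEND 32: p_14 = 32·13506930126662227 + 1318531029038396 = 433540295082229660, q_14 = 32·4445369011693026 + 433951824913411 = 142685760199090243 → 433540295082229660/142685760199090243
APPEND 39: p_15 = 39·433540295082229660 + 13506930126662227 = 16921578438333618967, q_15 = 39·142685760199090243 + 4445369011693026 = 5569190016776212503 → 16921578438333618967/5569190016776212503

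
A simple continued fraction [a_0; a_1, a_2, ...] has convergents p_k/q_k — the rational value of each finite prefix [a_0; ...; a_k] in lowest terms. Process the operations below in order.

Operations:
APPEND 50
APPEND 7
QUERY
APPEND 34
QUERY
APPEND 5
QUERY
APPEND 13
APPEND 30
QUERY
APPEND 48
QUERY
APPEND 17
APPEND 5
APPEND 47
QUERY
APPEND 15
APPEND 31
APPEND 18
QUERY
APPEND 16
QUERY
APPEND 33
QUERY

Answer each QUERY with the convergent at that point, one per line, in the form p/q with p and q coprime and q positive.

APPEND 50: p_0 = 50·1 + 0 = 50, q_0 = 50·0 + 1 = 1 → 50/1
APPEND 7: p_1 = 7·50 + 1 = 351, q_1 = 7·1 + 0 = 7 → 351/7
APPEND 34: p_2 = 34·351 + 50 = 11984, q_2 = 34·7 + 1 = 239 → 11984/239
APPEND 5: p_3 = 5·11984 + 351 = 60271, q_3 = 5·239 + 7 = 1202 → 60271/1202
APPEND 13: p_4 = 13·60271 + 11984 = 795507, q_4 = 13·1202 + 239 = 15865 → 795507/15865
APPEND 30: p_5 = 30·795507 + 60271 = 23925481, q_5 = 30·15865 + 1202 = 477152 → 23925481/477152
APPEND 48: p_6 = 48·23925481 + 795507 = 1149218595, q_6 = 48·477152 + 15865 = 22919161 → 1149218595/22919161
APPEND 17: p_7 = 17·1149218595 + 23925481 = 19560641596, q_7 = 17·22919161 + 477152 = 390102889 → 19560641596/390102889
APPEND 5: p_8 = 5·19560641596 + 1149218595 = 98952426575, q_8 = 5·390102889 + 22919161 = 1973433606 → 98952426575/1973433606
APPEND 47: p_9 = 47·98952426575 + 19560641596 = 4670324690621, q_9 = 47·1973433606 + 390102889 = 93141482371 → 4670324690621/93141482371
APPEND 15: p_10 = 15·4670324690621 + 98952426575 = 70153822785890, q_10 = 15·93141482371 + 1973433606 = 1399095669171 → 70153822785890/1399095669171
APPEND 31: p_11 = 31·70153822785890 + 4670324690621 = 2179438831053211, q_11 = 31·1399095669171 + 93141482371 = 43465107226672 → 2179438831053211/43465107226672
APPEND 18: p_12 = 18·2179438831053211 + 70153822785890 = 39300052781743688, q_12 = 18·43465107226672 + 1399095669171 = 783771025749267 → 39300052781743688/783771025749267
APPEND 16: p_13 = 16·39300052781743688 + 2179438831053211 = 630980283338952219, q_13 = 16·783771025749267 + 43465107226672 = 12583801519214944 → 630980283338952219/12583801519214944
APPEND 33: p_14 = 33·630980283338952219 + 39300052781743688 = 20861649402967166915, q_14 = 33·12583801519214944 + 783771025749267 = 416049221159842419 → 20861649402967166915/416049221159842419

351/7
11984/239
60271/1202
23925481/477152
1149218595/22919161
4670324690621/93141482371
39300052781743688/783771025749267
630980283338952219/12583801519214944
20861649402967166915/416049221159842419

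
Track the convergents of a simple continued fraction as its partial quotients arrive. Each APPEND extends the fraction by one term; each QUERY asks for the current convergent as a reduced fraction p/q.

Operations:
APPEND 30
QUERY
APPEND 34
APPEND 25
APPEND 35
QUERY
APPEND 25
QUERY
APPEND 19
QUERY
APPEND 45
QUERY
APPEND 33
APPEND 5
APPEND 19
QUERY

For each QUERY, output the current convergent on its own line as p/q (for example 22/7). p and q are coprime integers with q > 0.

APPEND 30: p_0 = 30·1 + 0 = 30, q_0 = 30·0 + 1 = 1 → 30/1
APPEND 34: p_1 = 34·30 + 1 = 1021, q_1 = 34·1 + 0 = 34 → 1021/34
APPEND 25: p_2 = 25·1021 + 30 = 25555, q_2 = 25·34 + 1 = 851 → 25555/851
APPEND 35: p_3 = 35·25555 + 1021 = 895446, q_3 = 35·851 + 34 = 29819 → 895446/29819
APPEND 25: p_4 = 25·895446 + 25555 = 22411705, q_4 = 25·29819 + 851 = 746326 → 22411705/746326
APPEND 19: p_5 = 19·22411705 + 895446 = 426717841, q_5 = 19·746326 + 29819 = 14210013 → 426717841/14210013
APPEND 45: p_6 = 45·426717841 + 22411705 = 19224714550, q_6 = 45·14210013 + 746326 = 640196911 → 19224714550/640196911
APPEND 33: p_7 = 33·19224714550 + 426717841 = 634842297991, q_7 = 33·640196911 + 14210013 = 21140708076 → 634842297991/21140708076
APPEND 5: p_8 = 5·634842297991 + 19224714550 = 3193436204505, q_8 = 5·21140708076 + 640196911 = 106343737291 → 3193436204505/106343737291
APPEND 19: p_9 = 19·3193436204505 + 634842297991 = 61310130183586, q_9 = 19·106343737291 + 21140708076 = 2041671716605 → 61310130183586/2041671716605

30/1
895446/29819
22411705/746326
426717841/14210013
19224714550/640196911
61310130183586/2041671716605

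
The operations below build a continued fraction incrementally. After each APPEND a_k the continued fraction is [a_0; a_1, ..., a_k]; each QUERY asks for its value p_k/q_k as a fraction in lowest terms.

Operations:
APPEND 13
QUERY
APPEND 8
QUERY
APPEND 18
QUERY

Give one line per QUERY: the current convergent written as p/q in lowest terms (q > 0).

13/1
105/8
1903/145

APPEND 13: p_0 = 13·1 + 0 = 13, q_0 = 13·0 + 1 = 1 → 13/1
APPEND 8: p_1 = 8·13 + 1 = 105, q_1 = 8·1 + 0 = 8 → 105/8
APPEND 18: p_2 = 18·105 + 13 = 1903, q_2 = 18·8 + 1 = 145 → 1903/145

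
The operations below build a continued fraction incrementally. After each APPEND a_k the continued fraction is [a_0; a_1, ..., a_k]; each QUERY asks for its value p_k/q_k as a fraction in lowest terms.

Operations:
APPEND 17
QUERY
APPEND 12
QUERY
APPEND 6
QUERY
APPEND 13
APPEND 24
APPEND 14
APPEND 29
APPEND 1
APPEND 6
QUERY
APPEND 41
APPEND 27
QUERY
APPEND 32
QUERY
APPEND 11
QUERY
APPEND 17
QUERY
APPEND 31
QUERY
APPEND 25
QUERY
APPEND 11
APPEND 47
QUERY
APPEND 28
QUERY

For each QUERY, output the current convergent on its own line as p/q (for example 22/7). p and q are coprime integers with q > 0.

APPEND 17: p_0 = 17·1 + 0 = 17, q_0 = 17·0 + 1 = 1 → 17/1
APPEND 12: p_1 = 12·17 + 1 = 205, q_1 = 12·1 + 0 = 12 → 205/12
APPEND 6: p_2 = 6·205 + 17 = 1247, q_2 = 6·12 + 1 = 73 → 1247/73
APPEND 13: p_3 = 13·1247 + 205 = 16416, q_3 = 13·73 + 12 = 961 → 16416/961
APPEND 24: p_4 = 24·16416 + 1247 = 395231, q_4 = 24·961 + 73 = 23137 → 395231/23137
APPEND 14: p_5 = 14·395231 + 16416 = 5549650, q_5 = 14·23137 + 961 = 324879 → 5549650/324879
APPEND 29: p_6 = 29·5549650 + 395231 = 161335081, q_6 = 29·324879 + 23137 = 9444628 → 161335081/9444628
APPEND 1: p_7 = 1·161335081 + 5549650 = 166884731, q_7 = 1·9444628 + 324879 = 9769507 → 166884731/9769507
APPEND 6: p_8 = 6·166884731 + 161335081 = 1162643467, q_8 = 6·9769507 + 9444628 = 68061670 → 1162643467/68061670
APPEND 41: p_9 = 41·1162643467 + 166884731 = 47835266878, q_9 = 41·68061670 + 9769507 = 2800297977 → 47835266878/2800297977
APPEND 27: p_10 = 27·47835266878 + 1162643467 = 1292714849173, q_10 = 27·2800297977 + 68061670 = 75676107049 → 1292714849173/75676107049
APPEND 32: p_11 = 32·1292714849173 + 47835266878 = 41414710440414, q_11 = 32·75676107049 + 2800297977 = 2424435723545 → 41414710440414/2424435723545
APPEND 11: p_12 = 11·41414710440414 + 1292714849173 = 456854529693727, q_12 = 11·2424435723545 + 75676107049 = 26744469066044 → 456854529693727/26744469066044
APPEND 17: p_13 = 17·456854529693727 + 41414710440414 = 7807941715233773, q_13 = 17·26744469066044 + 2424435723545 = 457080409846293 → 7807941715233773/457080409846293
APPEND 31: p_14 = 31·7807941715233773 + 456854529693727 = 242503047701940690, q_14 = 31·457080409846293 + 26744469066044 = 14196237174301127 → 242503047701940690/14196237174301127
APPEND 25: p_15 = 25·242503047701940690 + 7807941715233773 = 6070384134263751023, q_15 = 25·14196237174301127 + 457080409846293 = 355363009767374468 → 6070384134263751023/355363009767374468
APPEND 11: p_16 = 11·6070384134263751023 + 242503047701940690 = 67016728524603201943, q_16 = 11·355363009767374468 + 14196237174301127 = 3923189344615420275 → 67016728524603201943/3923189344615420275
APPEND 47: p_17 = 47·67016728524603201943 + 6070384134263751023 = 3155856624790614242344, q_17 = 47·3923189344615420275 + 355363009767374468 = 184745262206692127393 → 3155856624790614242344/184745262206692127393
APPEND 28: p_18 = 28·3155856624790614242344 + 67016728524603201943 = 88431002222661801987575, q_18 = 28·184745262206692127393 + 3923189344615420275 = 5176790531131994987279 → 88431002222661801987575/5176790531131994987279

17/1
205/12
1247/73
1162643467/68061670
1292714849173/75676107049
41414710440414/2424435723545
456854529693727/26744469066044
7807941715233773/457080409846293
242503047701940690/14196237174301127
6070384134263751023/355363009767374468
3155856624790614242344/184745262206692127393
88431002222661801987575/5176790531131994987279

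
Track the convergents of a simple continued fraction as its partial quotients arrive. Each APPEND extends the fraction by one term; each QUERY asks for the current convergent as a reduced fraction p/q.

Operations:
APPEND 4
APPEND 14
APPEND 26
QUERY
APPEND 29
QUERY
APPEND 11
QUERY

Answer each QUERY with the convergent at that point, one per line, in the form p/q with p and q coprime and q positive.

APPEND 4: p_0 = 4·1 + 0 = 4, q_0 = 4·0 + 1 = 1 → 4/1
APPEND 14: p_1 = 14·4 + 1 = 57, q_1 = 14·1 + 0 = 14 → 57/14
APPEND 26: p_2 = 26·57 + 4 = 1486, q_2 = 26·14 + 1 = 365 → 1486/365
APPEND 29: p_3 = 29·1486 + 57 = 43151, q_3 = 29·365 + 14 = 10599 → 43151/10599
APPEND 11: p_4 = 11·43151 + 1486 = 476147, q_4 = 11·10599 + 365 = 116954 → 476147/116954

1486/365
43151/10599
476147/116954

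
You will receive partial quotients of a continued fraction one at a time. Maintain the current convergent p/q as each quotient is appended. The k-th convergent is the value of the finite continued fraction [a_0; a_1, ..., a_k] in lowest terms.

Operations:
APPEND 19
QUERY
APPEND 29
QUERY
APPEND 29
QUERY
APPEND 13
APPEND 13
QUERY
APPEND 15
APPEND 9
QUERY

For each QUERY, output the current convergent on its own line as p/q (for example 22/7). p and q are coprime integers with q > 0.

APPEND 19: p_0 = 19·1 + 0 = 19, q_0 = 19·0 + 1 = 1 → 19/1
APPEND 29: p_1 = 29·19 + 1 = 552, q_1 = 29·1 + 0 = 29 → 552/29
APPEND 29: p_2 = 29·552 + 19 = 16027, q_2 = 29·29 + 1 = 842 → 16027/842
APPEND 13: p_3 = 13·16027 + 552 = 208903, q_3 = 13·842 + 29 = 10975 → 208903/10975
APPEND 13: p_4 = 13·208903 + 16027 = 2731766, q_4 = 13·10975 + 842 = 143517 → 2731766/143517
APPEND 15: p_5 = 15·2731766 + 208903 = 41185393, q_5 = 15·143517 + 10975 = 2163730 → 41185393/2163730
APPEND 9: p_6 = 9·41185393 + 2731766 = 373400303, q_6 = 9·2163730 + 143517 = 19617087 → 373400303/19617087

19/1
552/29
16027/842
2731766/143517
373400303/19617087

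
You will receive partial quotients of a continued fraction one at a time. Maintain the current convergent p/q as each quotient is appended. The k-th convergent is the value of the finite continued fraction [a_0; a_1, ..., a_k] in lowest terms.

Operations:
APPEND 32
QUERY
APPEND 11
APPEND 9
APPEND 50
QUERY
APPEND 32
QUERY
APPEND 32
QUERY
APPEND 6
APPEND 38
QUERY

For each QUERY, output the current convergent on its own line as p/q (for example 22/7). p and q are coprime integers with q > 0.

APPEND 32: p_0 = 32·1 + 0 = 32, q_0 = 32·0 + 1 = 1 → 32/1
APPEND 11: p_1 = 11·32 + 1 = 353, q_1 = 11·1 + 0 = 11 → 353/11
APPEND 9: p_2 = 9·353 + 32 = 3209, q_2 = 9·11 + 1 = 100 → 3209/100
APPEND 50: p_3 = 50·3209 + 353 = 160803, q_3 = 50·100 + 11 = 5011 → 160803/5011
APPEND 32: p_4 = 32·160803 + 3209 = 5148905, q_4 = 32·5011 + 100 = 160452 → 5148905/160452
APPEND 32: p_5 = 32·5148905 + 160803 = 164925763, q_5 = 32·160452 + 5011 = 5139475 → 164925763/5139475
APPEND 6: p_6 = 6·164925763 + 5148905 = 994703483, q_6 = 6·5139475 + 160452 = 30997302 → 994703483/30997302
APPEND 38: p_7 = 38·994703483 + 164925763 = 37963658117, q_7 = 38·30997302 + 5139475 = 1183036951 → 37963658117/1183036951

32/1
160803/5011
5148905/160452
164925763/5139475
37963658117/1183036951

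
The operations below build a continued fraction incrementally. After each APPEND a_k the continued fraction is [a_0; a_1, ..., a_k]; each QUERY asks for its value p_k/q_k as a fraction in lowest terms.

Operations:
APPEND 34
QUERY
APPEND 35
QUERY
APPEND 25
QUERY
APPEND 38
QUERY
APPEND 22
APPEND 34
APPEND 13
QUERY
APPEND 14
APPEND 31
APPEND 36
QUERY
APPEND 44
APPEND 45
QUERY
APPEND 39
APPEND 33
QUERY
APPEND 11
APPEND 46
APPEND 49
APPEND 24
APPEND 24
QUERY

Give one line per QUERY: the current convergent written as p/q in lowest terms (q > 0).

34/1
1191/35
29809/876
1133933/33323
11079257534/325587225
174606100441707/5131166554837
346112747650655202/10171249174313317
446046906944514056739/13108024089721241848
6419666398101500277460551385/188655364456447587044061821

APPEND 34: p_0 = 34·1 + 0 = 34, q_0 = 34·0 + 1 = 1 → 34/1
APPEND 35: p_1 = 35·34 + 1 = 1191, q_1 = 35·1 + 0 = 35 → 1191/35
APPEND 25: p_2 = 25·1191 + 34 = 29809, q_2 = 25·35 + 1 = 876 → 29809/876
APPEND 38: p_3 = 38·29809 + 1191 = 1133933, q_3 = 38·876 + 35 = 33323 → 1133933/33323
APPEND 22: p_4 = 22·1133933 + 29809 = 24976335, q_4 = 22·33323 + 876 = 733982 → 24976335/733982
APPEND 34: p_5 = 34·24976335 + 1133933 = 850329323, q_5 = 34·733982 + 33323 = 24988711 → 850329323/24988711
APPEND 13: p_6 = 13·850329323 + 24976335 = 11079257534, q_6 = 13·24988711 + 733982 = 325587225 → 11079257534/325587225
APPEND 14: p_7 = 14·11079257534 + 850329323 = 155959934799, q_7 = 14·325587225 + 24988711 = 4583209861 → 155959934799/4583209861
APPEND 31: p_8 = 31·155959934799 + 11079257534 = 4845837236303, q_8 = 31·4583209861 + 325587225 = 142405092916 → 4845837236303/142405092916
APPEND 36: p_9 = 36·4845837236303 + 155959934799 = 174606100441707, q_9 = 36·142405092916 + 4583209861 = 5131166554837 → 174606100441707/5131166554837
APPEND 44: p_10 = 44·174606100441707 + 4845837236303 = 7687514256671411, q_10 = 44·5131166554837 + 142405092916 = 225913733505744 → 7687514256671411/225913733505744
APPEND 45: p_11 = 45·7687514256671411 + 174606100441707 = 346112747650655202, q_11 = 45·225913733505744 + 5131166554837 = 10171249174313317 → 346112747650655202/10171249174313317
APPEND 39: p_12 = 39·346112747650655202 + 7687514256671411 = 13506084672632224289, q_12 = 39·10171249174313317 + 225913733505744 = 396904631531725107 → 13506084672632224289/396904631531725107
APPEND 33: p_13 = 33·13506084672632224289 + 346112747650655202 = 446046906944514056739, q_13 = 33·396904631531725107 + 10171249174313317 = 13108024089721241848 → 446046906944514056739/13108024089721241848
APPEND 11: p_14 = 11·446046906944514056739 + 13506084672632224289 = 4920022061062286848418, q_14 = 11·13108024089721241848 + 396904631531725107 = 144585169618465385435 → 4920022061062286848418/144585169618465385435
APPEND 46: p_15 = 46·4920022061062286848418 + 446046906944514056739 = 226767061715809709083967, q_15 = 46·144585169618465385435 + 13108024089721241848 = 6664025826539128971858 → 226767061715809709083967/6664025826539128971858
APPEND 49: p_16 = 49·226767061715809709083967 + 4920022061062286848418 = 11116506046135738031962801, q_16 = 49·6664025826539128971858 + 144585169618465385435 = 326681850670035785006477 → 11116506046135738031962801/326681850670035785006477
APPEND 24: p_17 = 24·11116506046135738031962801 + 226767061715809709083967 = 267022912168973522476191191, q_17 = 24·326681850670035785006477 + 6664025826539128971858 = 7847028441907397969127306 → 267022912168973522476191191/7847028441907397969127306
APPEND 24: p_18 = 24·267022912168973522476191191 + 11116506046135738031962801 = 6419666398101500277460551385, q_18 = 24·7847028441907397969127306 + 326681850670035785006477 = 188655364456447587044061821 → 6419666398101500277460551385/188655364456447587044061821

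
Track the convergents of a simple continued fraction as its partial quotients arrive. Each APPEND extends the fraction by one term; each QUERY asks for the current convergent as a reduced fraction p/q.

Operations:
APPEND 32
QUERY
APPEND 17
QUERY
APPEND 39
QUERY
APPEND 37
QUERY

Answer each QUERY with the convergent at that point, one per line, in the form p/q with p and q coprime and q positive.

32/1
545/17
21287/664
788164/24585

APPEND 32: p_0 = 32·1 + 0 = 32, q_0 = 32·0 + 1 = 1 → 32/1
APPEND 17: p_1 = 17·32 + 1 = 545, q_1 = 17·1 + 0 = 17 → 545/17
APPEND 39: p_2 = 39·545 + 32 = 21287, q_2 = 39·17 + 1 = 664 → 21287/664
APPEND 37: p_3 = 37·21287 + 545 = 788164, q_3 = 37·664 + 17 = 24585 → 788164/24585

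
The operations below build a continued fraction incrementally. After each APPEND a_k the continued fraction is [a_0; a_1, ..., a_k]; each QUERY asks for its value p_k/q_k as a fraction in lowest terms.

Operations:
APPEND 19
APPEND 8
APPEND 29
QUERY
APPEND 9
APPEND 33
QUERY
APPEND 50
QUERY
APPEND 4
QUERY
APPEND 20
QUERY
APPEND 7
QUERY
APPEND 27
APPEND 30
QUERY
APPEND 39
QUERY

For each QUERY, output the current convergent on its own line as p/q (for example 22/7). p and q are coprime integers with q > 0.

4456/233
1332937/69698
66687107/3487005
268081365/14017718
5428314407/283841365
38266282214/2000907273
31196804307764/1631251039353
1217713985936981/63673098872503

APPEND 19: p_0 = 19·1 + 0 = 19, q_0 = 19·0 + 1 = 1 → 19/1
APPEND 8: p_1 = 8·19 + 1 = 153, q_1 = 8·1 + 0 = 8 → 153/8
APPEND 29: p_2 = 29·153 + 19 = 4456, q_2 = 29·8 + 1 = 233 → 4456/233
APPEND 9: p_3 = 9·4456 + 153 = 40257, q_3 = 9·233 + 8 = 2105 → 40257/2105
APPEND 33: p_4 = 33·40257 + 4456 = 1332937, q_4 = 33·2105 + 233 = 69698 → 1332937/69698
APPEND 50: p_5 = 50·1332937 + 40257 = 66687107, q_5 = 50·69698 + 2105 = 3487005 → 66687107/3487005
APPEND 4: p_6 = 4·66687107 + 1332937 = 268081365, q_6 = 4·3487005 + 69698 = 14017718 → 268081365/14017718
APPEND 20: p_7 = 20·268081365 + 66687107 = 5428314407, q_7 = 20·14017718 + 3487005 = 283841365 → 5428314407/283841365
APPEND 7: p_8 = 7·5428314407 + 268081365 = 38266282214, q_8 = 7·283841365 + 14017718 = 2000907273 → 38266282214/2000907273
APPEND 27: p_9 = 27·38266282214 + 5428314407 = 1038617934185, q_9 = 27·2000907273 + 283841365 = 54308337736 → 1038617934185/54308337736
APPEND 30: p_10 = 30·1038617934185 + 38266282214 = 31196804307764, q_10 = 30·54308337736 + 2000907273 = 1631251039353 → 31196804307764/1631251039353
APPEND 39: p_11 = 39·31196804307764 + 1038617934185 = 1217713985936981, q_11 = 39·1631251039353 + 54308337736 = 63673098872503 → 1217713985936981/63673098872503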